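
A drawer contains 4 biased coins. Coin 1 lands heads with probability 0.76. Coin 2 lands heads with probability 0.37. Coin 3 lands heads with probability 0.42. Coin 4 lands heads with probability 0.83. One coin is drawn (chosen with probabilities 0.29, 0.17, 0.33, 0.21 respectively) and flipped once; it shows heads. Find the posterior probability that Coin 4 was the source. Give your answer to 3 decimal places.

Posterior probability ≈ 0.292

Tabulate prior·likelihood by source: [1] prior 0.29, lik 0.76, product 0.2204; [2] prior 0.17, lik 0.37, product 0.06290; [3] prior 0.33, lik 0.42, product 0.1386; [4] prior 0.21, lik 0.83, product 0.1743.
Normalizing constant = 0.59620; the posterior for Coin 4 is its product over the sum, 0.1743/0.59620 = 0.292.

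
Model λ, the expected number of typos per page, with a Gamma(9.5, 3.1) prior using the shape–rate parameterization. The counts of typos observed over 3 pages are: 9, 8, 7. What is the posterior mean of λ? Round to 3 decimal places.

Posterior mean ≈ 5.492

The Poisson likelihood adds the total count to the shape and the number of exposure periods to the rate. Here ∑xᵢ = 24 and n = 3, so shape 9.5→33.5 and rate 3.1→6.1.
E[λ | data] = 33.5/6.1 = 5.492.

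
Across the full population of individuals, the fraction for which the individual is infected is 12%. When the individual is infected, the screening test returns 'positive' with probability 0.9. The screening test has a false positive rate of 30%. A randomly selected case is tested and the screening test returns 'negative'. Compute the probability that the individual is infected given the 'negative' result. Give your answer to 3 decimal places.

P(H | E) ≈ 0.019

Let H be the event that the individual is infected. P(H) = 0.12, so P(¬H) = 0.88. With E the 'negative' result, P(E|H) = 0.1 and P(E|¬H) = 0.7.
P(E) = 0.1·0.12 + 0.7·0.88 = 0.012000 + 0.61600 = 0.62800.
By Bayes' theorem, P(H|E) = 0.012000 / 0.62800 = 0.019.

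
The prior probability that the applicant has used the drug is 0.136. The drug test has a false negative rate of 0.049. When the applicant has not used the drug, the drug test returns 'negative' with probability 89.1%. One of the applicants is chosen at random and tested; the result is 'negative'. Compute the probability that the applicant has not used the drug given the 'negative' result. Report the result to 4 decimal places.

P(¬H | E) ≈ 0.9914

Let H be the event that the applicant has used the drug. P(H) = 0.136, so P(¬H) = 0.864. With E the 'negative' result, P(E|H) = 0.049 and P(E|¬H) = 0.891.
P(E) = 0.049·0.136 + 0.891·0.864 = 0.0066640 + 0.76982 = 0.77649.
By Bayes' theorem, P(H|E) = 0.0066640 / 0.77649 = 0.0086. Hence P(¬H|E) = 1 − 0.0086 = 0.9914.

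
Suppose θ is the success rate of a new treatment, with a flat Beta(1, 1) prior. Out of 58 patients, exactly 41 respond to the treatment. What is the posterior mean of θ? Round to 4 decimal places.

Observing 41 successes and 17 failures updates Beta(1, 1) by adding the success and failure counts to the two shape parameters: α = 1+41 = 42, β = 1+17 = 18.
Posterior mean = α/(α+β) = 42/60 = 0.7000.

Posterior mean ≈ 0.7000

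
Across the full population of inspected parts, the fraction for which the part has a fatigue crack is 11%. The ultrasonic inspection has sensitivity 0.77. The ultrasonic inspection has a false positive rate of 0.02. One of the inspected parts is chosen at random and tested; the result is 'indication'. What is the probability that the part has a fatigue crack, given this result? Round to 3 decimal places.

P(H | E) ≈ 0.826

Let H be the event that the part has a fatigue crack. P(H) = 0.11, so P(¬H) = 0.89. With E the 'indication' result, P(E|H) = 0.77 and P(E|¬H) = 0.02.
P(E) = 0.77·0.11 + 0.02·0.89 = 0.084700 + 0.017800 = 0.10250.
By Bayes' theorem, P(H|E) = 0.084700 / 0.10250 = 0.826.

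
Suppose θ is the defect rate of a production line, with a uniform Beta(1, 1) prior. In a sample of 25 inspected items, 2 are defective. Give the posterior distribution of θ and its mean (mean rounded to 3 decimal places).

The binomial likelihood is conjugate to the Beta prior: with 2 successes and 23 failures, the posterior is Beta(1+2, 1+23) = Beta(3, 24).
E[θ | data] = 3/(3+24) = 0.111.

Posterior: Beta(3, 24); mean ≈ 0.111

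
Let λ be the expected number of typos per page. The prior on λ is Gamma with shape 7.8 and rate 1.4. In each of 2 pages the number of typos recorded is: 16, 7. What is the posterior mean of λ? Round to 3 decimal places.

The Poisson likelihood adds the total count to the shape and the number of exposure periods to the rate. Here ∑xᵢ = 23 and n = 2, so shape 7.8→30.8 and rate 1.4→3.4.
Posterior mean = shape/rate = 30.8/3.4 = 9.059.

Posterior mean ≈ 9.059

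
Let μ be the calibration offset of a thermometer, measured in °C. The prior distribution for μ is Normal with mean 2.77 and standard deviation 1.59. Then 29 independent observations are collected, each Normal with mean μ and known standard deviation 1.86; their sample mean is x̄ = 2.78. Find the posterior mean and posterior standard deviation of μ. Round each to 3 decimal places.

Posterior mean ≈ 2.780; posterior SD ≈ 0.338

With known σ, the Normal prior is conjugate. Weight on the data is w = (n/σ²)/(n/σ² + 1/τ₀²) = 8.38247/(8.38247+0.395554) = 0.95494.
Posterior mean = w·x̄ + (1−w)·μ₀ = 0.95494·2.78 + 0.045062·2.77 = 2.780. Posterior variance = 1/(8.38247+0.395554) = 0.113921, so SD = 0.338.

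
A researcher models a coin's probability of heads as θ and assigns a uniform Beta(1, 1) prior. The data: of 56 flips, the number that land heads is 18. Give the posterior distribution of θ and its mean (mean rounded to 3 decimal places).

Posterior: Beta(19, 39); mean ≈ 0.328

The binomial likelihood is conjugate to the Beta prior: with 18 successes and 38 failures, the posterior is Beta(1+18, 1+38) = Beta(19, 39).
E[θ | data] = 19/(19+39) = 0.328.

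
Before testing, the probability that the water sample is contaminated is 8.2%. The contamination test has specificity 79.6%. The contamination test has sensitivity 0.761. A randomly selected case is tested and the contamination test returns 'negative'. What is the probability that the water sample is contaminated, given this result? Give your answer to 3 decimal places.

P(H | E) ≈ 0.026

Let H be the event that the water sample is contaminated. P(H) = 0.082, so P(¬H) = 0.918. With E the 'negative' result, P(E|H) = 0.239 and P(E|¬H) = 0.796.
P(E) = 0.239·0.082 + 0.796·0.918 = 0.019598 + 0.73073 = 0.75033.
By Bayes' theorem, P(H|E) = 0.019598 / 0.75033 = 0.026.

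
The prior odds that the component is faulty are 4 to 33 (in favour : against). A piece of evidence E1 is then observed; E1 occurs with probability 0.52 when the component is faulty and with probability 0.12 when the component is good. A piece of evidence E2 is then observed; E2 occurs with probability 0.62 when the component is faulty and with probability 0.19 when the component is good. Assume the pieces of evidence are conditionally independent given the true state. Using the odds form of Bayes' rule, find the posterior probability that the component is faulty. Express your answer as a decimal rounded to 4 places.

Posterior probability ≈ 0.6315

Prior odds = 4/33 = 0.12121. In log-odds, ln(0.12121) = -2.1102.
Add log likelihood ratios: ln(4.3333) + ln(3.2632) = 2.6490.
Posterior log-odds = 0.53882, so posterior odds = exp(0.53882) = 1.7140. Converting, P(H|E) = 1.7140/2.7140 = 0.6315.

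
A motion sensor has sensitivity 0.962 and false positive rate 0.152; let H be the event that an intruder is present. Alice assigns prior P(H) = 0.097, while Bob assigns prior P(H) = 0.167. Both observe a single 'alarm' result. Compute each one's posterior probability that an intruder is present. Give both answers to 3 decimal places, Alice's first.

Alice: 0.405; Bob: 0.559

The likelihood ratio for an 'alarm' result is 0.962/0.152 = 6.3289.
Alice: prior odds 0.097/0.903 = 0.10742; posterior odds 0.67985; posterior probability 0.405.
Bob: prior odds 0.167/0.833 = 0.20048; posterior odds 1.2688; posterior probability 0.559.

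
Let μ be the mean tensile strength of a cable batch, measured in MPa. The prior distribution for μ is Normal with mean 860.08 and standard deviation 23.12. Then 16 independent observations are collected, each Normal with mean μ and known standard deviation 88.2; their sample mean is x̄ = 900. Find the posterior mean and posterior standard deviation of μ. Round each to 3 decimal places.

Posterior mean ≈ 880.985; posterior SD ≈ 15.957

With known σ, the Normal prior is conjugate. Weight on the data is w = (n/σ²)/(n/σ² + 1/τ₀²) = 0.00205676/(0.00205676+0.00187079) = 0.52368.
Posterior mean = w·x̄ + (1−w)·μ₀ = 0.52368·900 + 0.47632·860.08 = 880.985. Posterior variance = 1/(0.00205676+0.00187079) = 254.612, so SD = 15.957.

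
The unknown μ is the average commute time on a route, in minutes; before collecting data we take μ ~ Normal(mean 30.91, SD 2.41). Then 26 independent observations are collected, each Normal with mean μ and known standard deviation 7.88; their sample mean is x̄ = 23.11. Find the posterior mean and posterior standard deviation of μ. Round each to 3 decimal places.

Posterior mean ≈ 25.383; posterior SD ≈ 1.301

With known σ, the Normal prior is conjugate. Weight on the data is w = (n/σ²)/(n/σ² + 1/τ₀²) = 0.418717/(0.418717+0.172173) = 0.70862.
Posterior mean = w·x̄ + (1−w)·μ₀ = 0.70862·23.11 + 0.29138·30.91 = 25.383. Posterior variance = 1/(0.418717+0.172173) = 1.69236, so SD = 1.301.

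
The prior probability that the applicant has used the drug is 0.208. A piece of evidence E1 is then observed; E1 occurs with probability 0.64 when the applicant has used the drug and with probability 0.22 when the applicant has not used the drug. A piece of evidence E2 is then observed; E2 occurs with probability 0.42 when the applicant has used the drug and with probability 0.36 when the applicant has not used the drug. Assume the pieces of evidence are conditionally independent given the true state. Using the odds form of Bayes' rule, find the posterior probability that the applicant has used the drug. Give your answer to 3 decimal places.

Posterior probability ≈ 0.471

Prior odds = 0.208/(1−0.208) = 0.26263.
Likelihood ratio for E1 = 0.64/0.22 = 2.9091.
Likelihood ratio for E2 = 0.42/0.36 = 1.1667.
Posterior odds = prior odds × LR₁ × LR₂ = 0.89134.
Posterior probability = odds/(1+odds) = 0.89134/1.8913 = 0.471.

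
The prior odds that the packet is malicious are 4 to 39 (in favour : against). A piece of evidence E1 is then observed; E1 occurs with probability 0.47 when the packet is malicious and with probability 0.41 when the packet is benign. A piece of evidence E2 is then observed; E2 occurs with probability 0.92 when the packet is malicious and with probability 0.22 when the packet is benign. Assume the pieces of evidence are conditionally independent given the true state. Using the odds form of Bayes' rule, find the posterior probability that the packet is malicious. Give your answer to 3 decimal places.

Posterior probability ≈ 0.330

Prior odds = 4/39 = 0.10256. In log-odds, ln(0.10256) = -2.2773.
Add log likelihood ratios: ln(1.1463) + ln(4.1818) = 1.5673.
Posterior log-odds = -0.70995, so posterior odds = exp(-0.70995) = 0.49167. Converting, P(H|E) = 0.49167/1.4917 = 0.330.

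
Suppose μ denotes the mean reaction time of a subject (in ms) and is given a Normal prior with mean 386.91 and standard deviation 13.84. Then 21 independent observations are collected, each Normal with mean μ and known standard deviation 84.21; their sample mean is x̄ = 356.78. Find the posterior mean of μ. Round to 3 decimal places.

Posterior mean ≈ 376.005

Prior precision 1/τ₀² = 1/13.84² = 0.00522069; data precision n/σ² = 21/84.21² = 0.00296137.
Posterior precision = 0.00522069 + 0.00296137 = 0.00818205.
Posterior mean = (0.00522069·386.91 + 0.00296137·356.78) / 0.00818205 = 376.005.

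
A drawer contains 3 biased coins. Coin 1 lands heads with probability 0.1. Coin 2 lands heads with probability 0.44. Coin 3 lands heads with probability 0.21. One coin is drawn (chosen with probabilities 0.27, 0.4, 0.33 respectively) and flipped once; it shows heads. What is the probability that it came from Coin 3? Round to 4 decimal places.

P(heads|C1) = 0.1; P(heads|C2) = 0.44; P(heads|C3) = 0.21.
Prior × likelihood for each source: 0.27·0.1=0.02700, 0.4·0.44=0.1760, 0.33·0.21=0.06930. Summing gives P(heads) = 0.27230.
P(Coin 3 | heads) = 0.06930 / 0.27230 = 0.2545.

Posterior probability ≈ 0.2545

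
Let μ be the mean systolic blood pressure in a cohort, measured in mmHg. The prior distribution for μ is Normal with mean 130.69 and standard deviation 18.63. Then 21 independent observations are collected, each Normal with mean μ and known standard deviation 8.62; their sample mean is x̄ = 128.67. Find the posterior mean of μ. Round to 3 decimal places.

With known σ, the Normal prior is conjugate. Weight on the data is w = (n/σ²)/(n/σ² + 1/τ₀²) = 0.282621/(0.282621+0.00288121) = 0.98991.
Posterior mean = w·x̄ + (1−w)·μ₀ = 0.98991·128.67 + 0.010092·130.69 = 128.690.

Posterior mean ≈ 128.690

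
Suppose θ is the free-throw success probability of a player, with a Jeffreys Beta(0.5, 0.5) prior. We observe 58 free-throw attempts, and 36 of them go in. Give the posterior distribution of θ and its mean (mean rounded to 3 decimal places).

Posterior: Beta(36.5, 22.5); mean ≈ 0.619

Observing 36 successes and 22 failures updates Beta(0.5, 0.5) by adding the success and failure counts to the two shape parameters: α = 0.5+36 = 36.5, β = 0.5+22 = 22.5.
E[θ | data] = 36.5/(36.5+22.5) = 0.619.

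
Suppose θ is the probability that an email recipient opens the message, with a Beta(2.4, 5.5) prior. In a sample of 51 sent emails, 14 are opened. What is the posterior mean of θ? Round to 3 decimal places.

Posterior mean ≈ 0.278

Observing 14 successes and 37 failures updates Beta(2.4, 5.5) by adding the success and failure counts to the two shape parameters: α = 2.4+14 = 16.4, β = 5.5+37 = 42.5.
Posterior mean = α/(α+β) = 16.4/58.9 = 0.278.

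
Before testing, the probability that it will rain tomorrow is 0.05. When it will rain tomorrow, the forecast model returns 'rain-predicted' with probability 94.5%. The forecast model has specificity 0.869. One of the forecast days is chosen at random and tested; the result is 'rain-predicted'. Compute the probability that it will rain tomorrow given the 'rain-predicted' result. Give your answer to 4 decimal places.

P(H | E) ≈ 0.2752

Write H for 'it will rain tomorrow'. Prior odds H:¬H = 0.05/0.95 = 0.052632. For the 'rain-predicted' outcome, the likelihood ratio is 0.945/0.131 = 7.2137.
Posterior odds = 0.052632 × 7.2137 = 0.37967, so P(H|E) = 0.37967/(1+0.37967) = 0.2752.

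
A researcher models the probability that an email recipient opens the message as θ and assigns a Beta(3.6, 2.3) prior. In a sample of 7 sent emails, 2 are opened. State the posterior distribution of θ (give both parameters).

The binomial likelihood is conjugate to the Beta prior: with 2 successes and 5 failures, the posterior is Beta(3.6+2, 2.3+5) = Beta(5.6, 7.3).

Posterior: Beta(5.6, 7.3)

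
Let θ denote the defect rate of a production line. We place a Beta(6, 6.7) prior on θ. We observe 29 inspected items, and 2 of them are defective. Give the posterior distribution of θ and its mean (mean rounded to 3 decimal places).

Posterior: Beta(8, 33.7); mean ≈ 0.192

The binomial likelihood is conjugate to the Beta prior: with 2 successes and 27 failures, the posterior is Beta(6+2, 6.7+27) = Beta(8, 33.7).
E[θ | data] = 8/(8+33.7) = 0.192.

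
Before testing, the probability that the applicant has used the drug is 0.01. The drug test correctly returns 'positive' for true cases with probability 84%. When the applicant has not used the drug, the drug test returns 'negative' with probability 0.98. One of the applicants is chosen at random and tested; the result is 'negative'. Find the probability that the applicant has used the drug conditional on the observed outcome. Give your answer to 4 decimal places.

Write H for 'the applicant has used the drug'. Prior odds H:¬H = 0.01/0.99 = 0.010101. For the 'negative' outcome, the likelihood ratio is 0.16/0.98 = 0.16327.
Posterior odds = 0.010101 × 0.16327 = 0.0016491, so P(H|E) = 0.0016491/(1+0.0016491) = 0.0016.

P(H | E) ≈ 0.0016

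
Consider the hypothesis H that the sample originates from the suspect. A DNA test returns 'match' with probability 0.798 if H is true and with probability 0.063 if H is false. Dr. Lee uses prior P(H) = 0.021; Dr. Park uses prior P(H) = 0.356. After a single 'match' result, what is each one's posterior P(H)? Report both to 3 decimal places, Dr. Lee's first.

Dr. Lee: 0.214; Dr. Park: 0.875

P('+'|H) = 0.798, P('+'|¬H) = 0.063.
Dr. Lee: numerator 0.798·0.021 = 0.016758; evidence = 0.016758+0.063·0.979 = 0.078435; posterior = 0.214.
Dr. Park: numerator 0.798·0.356 = 0.28409; evidence = 0.28409+0.063·0.644 = 0.32466; posterior = 0.875.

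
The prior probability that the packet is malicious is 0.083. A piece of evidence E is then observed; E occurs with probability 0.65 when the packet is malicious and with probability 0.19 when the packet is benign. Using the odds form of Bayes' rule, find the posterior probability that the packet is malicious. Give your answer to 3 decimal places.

Posterior probability ≈ 0.236

Prior odds = 0.083/(1−0.083) = 0.090513.
Likelihood ratio for E = 0.65/0.19 = 3.4211.
Posterior odds = prior odds × LR = 0.30965.
Posterior probability = odds/(1+odds) = 0.30965/1.3096 = 0.236.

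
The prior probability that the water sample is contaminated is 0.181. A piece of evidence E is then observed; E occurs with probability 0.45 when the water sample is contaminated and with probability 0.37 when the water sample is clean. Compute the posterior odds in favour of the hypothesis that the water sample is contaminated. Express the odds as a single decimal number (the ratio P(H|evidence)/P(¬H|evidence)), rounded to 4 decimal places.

Posterior odds ≈ 0.2688

Prior odds = 0.181/(1−0.181) = 0.22100.
Likelihood ratio for E = 0.45/0.37 = 1.2162.
Posterior odds = prior odds × LR = 0.26879.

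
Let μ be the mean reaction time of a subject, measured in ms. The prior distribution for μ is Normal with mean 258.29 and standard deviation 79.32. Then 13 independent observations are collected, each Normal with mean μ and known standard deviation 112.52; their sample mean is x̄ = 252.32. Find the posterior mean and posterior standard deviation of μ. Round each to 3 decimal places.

Prior precision 1/τ₀² = 1/79.32² = 0.00015894; data precision n/σ² = 13/112.52² = 0.00102680.
Posterior precision = 0.00015894 + 0.00102680 = 0.00118574, giving posterior SD = 1/√0.00118574 = 29.041.
Posterior mean = (0.00015894·258.29 + 0.00102680·252.32) / 0.00118574 = 253.120.

Posterior mean ≈ 253.120; posterior SD ≈ 29.041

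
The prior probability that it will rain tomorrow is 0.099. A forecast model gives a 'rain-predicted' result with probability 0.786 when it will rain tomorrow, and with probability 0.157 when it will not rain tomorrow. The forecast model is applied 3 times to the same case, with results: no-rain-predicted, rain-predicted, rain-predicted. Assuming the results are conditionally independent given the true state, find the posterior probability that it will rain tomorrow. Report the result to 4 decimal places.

Posterior P(H) ≈ 0.4115

With H the event that it will rain tomorrow, the joint likelihood of the observed sequence is P(data|H) = 0.214·0.786·0.786 = 0.13221 and P(data|¬H) = 0.843·0.157·0.157 = 0.020779.
Bayes: P(H|data) = 0.099·0.13221 / (0.099·0.13221 + 0.901·0.020779) = 0.013089/0.031811 = 0.4115.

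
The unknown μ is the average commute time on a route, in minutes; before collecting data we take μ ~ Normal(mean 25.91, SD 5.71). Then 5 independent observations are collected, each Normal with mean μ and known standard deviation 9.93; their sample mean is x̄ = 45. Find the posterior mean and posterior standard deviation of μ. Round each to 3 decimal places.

Posterior mean ≈ 37.805; posterior SD ≈ 3.505

With known σ, the Normal prior is conjugate. Weight on the data is w = (n/σ²)/(n/σ² + 1/τ₀²) = 0.0507074/(0.0507074+0.0306710) = 0.62311.
Posterior mean = w·x̄ + (1−w)·μ₀ = 0.62311·45 + 0.37689·25.91 = 37.805. Posterior variance = 1/(0.0507074+0.0306710) = 12.2883, so SD = 3.505.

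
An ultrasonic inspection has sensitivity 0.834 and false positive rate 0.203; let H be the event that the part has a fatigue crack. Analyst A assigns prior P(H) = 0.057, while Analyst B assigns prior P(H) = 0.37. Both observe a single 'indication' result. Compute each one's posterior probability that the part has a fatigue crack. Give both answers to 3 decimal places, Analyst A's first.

Analyst A: 0.199; Analyst B: 0.707

The likelihood ratio for an 'indication' result is 0.834/0.203 = 4.1084.
Analyst A: prior odds 0.057/0.943 = 0.060445; posterior odds 0.24833; posterior probability 0.199.
Analyst B: prior odds 0.37/0.63 = 0.58730; posterior odds 2.4129; posterior probability 0.707.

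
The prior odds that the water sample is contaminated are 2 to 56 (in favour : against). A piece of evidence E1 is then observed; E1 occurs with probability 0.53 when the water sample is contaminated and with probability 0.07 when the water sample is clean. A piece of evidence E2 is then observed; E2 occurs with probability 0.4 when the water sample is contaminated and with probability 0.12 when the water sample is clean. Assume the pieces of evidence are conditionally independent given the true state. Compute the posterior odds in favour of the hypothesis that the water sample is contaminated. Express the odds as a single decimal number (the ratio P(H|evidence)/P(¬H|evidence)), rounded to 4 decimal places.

Posterior odds ≈ 0.9014

Prior odds = 2/56 = 0.035714. In log-odds, ln(0.035714) = -3.3322.
Add log likelihood ratios: ln(7.5714) + ln(3.3333) = 3.2284.
Posterior log-odds = -0.10385, so posterior odds = exp(-0.10385) = 0.90136.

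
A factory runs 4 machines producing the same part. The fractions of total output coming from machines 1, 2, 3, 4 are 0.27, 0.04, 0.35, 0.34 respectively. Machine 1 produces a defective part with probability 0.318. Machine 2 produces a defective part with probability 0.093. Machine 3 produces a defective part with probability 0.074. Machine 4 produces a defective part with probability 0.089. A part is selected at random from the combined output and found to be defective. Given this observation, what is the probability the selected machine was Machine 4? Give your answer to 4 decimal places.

Posterior probability ≈ 0.2076

Tabulate prior·likelihood by source: [1] prior 0.27, lik 0.318, product 0.08586; [2] prior 0.04, lik 0.093, product 0.003720; [3] prior 0.35, lik 0.074, product 0.02590; [4] prior 0.34, lik 0.089, product 0.03026.
Normalizing constant = 0.14574; the posterior for Machine 4 is its product over the sum, 0.03026/0.14574 = 0.2076.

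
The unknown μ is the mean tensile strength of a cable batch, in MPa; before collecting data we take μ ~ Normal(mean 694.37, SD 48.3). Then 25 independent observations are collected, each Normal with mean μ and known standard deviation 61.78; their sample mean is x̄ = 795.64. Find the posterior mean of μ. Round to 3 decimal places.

With known σ, the Normal prior is conjugate. Weight on the data is w = (n/σ²)/(n/σ² + 1/τ₀²) = 0.00655004/(0.00655004+0.00042865) = 0.93858.
Posterior mean = w·x̄ + (1−w)·μ₀ = 0.93858·795.64 + 0.061423·694.37 = 789.420.

Posterior mean ≈ 789.420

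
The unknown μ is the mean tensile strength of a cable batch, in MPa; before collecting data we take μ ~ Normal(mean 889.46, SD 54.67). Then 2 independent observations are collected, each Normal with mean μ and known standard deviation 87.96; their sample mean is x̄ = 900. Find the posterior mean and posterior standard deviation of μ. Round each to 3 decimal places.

Posterior mean ≈ 894.054; posterior SD ≈ 41.062

Prior precision 1/τ₀² = 1/54.67² = 0.00033458; data precision n/σ² = 2/87.96² = 0.00025850.
Posterior precision = 0.00033458 + 0.00025850 = 0.00059308, giving posterior SD = 1/√0.00059308 = 41.062.
Posterior mean = (0.00033458·889.46 + 0.00025850·900) / 0.00059308 = 894.054.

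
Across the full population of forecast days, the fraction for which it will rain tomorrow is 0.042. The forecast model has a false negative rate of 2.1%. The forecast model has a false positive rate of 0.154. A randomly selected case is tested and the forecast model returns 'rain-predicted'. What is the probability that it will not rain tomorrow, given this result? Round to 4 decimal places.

Let H be the event that it will rain tomorrow. P(H) = 0.042, so P(¬H) = 0.958. With E the 'rain-predicted' result, P(E|H) = 0.979 and P(E|¬H) = 0.154.
P(E) = 0.979·0.042 + 0.154·0.958 = 0.041118 + 0.14753 = 0.18865.
By Bayes' theorem, P(H|E) = 0.041118 / 0.18865 = 0.2180. Hence P(¬H|E) = 1 − 0.2180 = 0.7820.

P(¬H | E) ≈ 0.7820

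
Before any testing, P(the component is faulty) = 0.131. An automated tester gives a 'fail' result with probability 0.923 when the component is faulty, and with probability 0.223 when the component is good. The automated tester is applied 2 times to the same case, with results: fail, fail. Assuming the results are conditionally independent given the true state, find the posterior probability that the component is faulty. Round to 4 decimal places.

With H the event that the component is faulty, the joint likelihood of the observed sequence is P(data|H) = 0.923·0.923 = 0.85193 and P(data|¬H) = 0.223·0.223 = 0.049729.
Bayes: P(H|data) = 0.131·0.85193 / (0.131·0.85193 + 0.869·0.049729) = 0.11160/0.15482 = 0.7209.

Posterior P(H) ≈ 0.7209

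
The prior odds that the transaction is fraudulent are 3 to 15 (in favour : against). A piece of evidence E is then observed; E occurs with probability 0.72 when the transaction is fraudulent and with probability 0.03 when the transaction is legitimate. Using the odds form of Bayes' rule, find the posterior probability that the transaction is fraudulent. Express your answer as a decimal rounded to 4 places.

Prior odds = 3/15 = 0.20000.
Likelihood ratio for E = 0.72/0.03 = 24.000.
Posterior odds = prior odds × LR = 4.8000.
Posterior probability = odds/(1+odds) = 4.8000/5.8000 = 0.8276.

Posterior probability ≈ 0.8276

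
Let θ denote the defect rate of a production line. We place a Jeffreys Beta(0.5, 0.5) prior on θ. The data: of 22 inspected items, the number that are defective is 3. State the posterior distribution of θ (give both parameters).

Observing 3 successes and 19 failures updates Beta(0.5, 0.5) by adding the success and failure counts to the two shape parameters: α = 0.5+3 = 3.5, β = 0.5+19 = 19.5.

Posterior: Beta(3.5, 19.5)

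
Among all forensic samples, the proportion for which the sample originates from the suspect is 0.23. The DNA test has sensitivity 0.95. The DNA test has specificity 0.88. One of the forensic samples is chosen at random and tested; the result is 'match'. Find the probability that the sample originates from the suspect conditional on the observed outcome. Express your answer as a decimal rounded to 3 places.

P(H | E) ≈ 0.703

Write H for 'the sample originates from the suspect'. Prior odds H:¬H = 0.23/0.77 = 0.29870. For the 'match' outcome, the likelihood ratio is 0.95/0.12 = 7.9167.
Posterior odds = 0.29870 × 7.9167 = 2.3647, so P(H|E) = 2.3647/(1+2.3647) = 0.703.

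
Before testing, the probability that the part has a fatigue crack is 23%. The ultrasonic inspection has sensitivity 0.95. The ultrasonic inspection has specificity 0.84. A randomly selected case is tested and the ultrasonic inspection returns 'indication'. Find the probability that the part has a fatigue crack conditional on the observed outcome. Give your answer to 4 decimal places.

P(H | E) ≈ 0.6394

Let H be the event that the part has a fatigue crack. P(H) = 0.23, so P(¬H) = 0.77. With E the 'indication' result, P(E|H) = 0.95 and P(E|¬H) = 0.16.
P(E) = 0.95·0.23 + 0.16·0.77 = 0.21850 + 0.12320 = 0.34170.
By Bayes' theorem, P(H|E) = 0.21850 / 0.34170 = 0.6394.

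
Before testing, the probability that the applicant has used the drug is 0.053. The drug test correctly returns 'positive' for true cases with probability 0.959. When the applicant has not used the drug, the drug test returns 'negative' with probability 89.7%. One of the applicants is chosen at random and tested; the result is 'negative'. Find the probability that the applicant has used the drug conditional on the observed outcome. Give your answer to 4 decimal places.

Write H for 'the applicant has used the drug'. Prior odds H:¬H = 0.053/0.947 = 0.055966. For the 'negative' outcome, the likelihood ratio is 0.041/0.897 = 0.045708.
Posterior odds = 0.055966 × 0.045708 = 0.0025581, so P(H|E) = 0.0025581/(1+0.0025581) = 0.0026.

P(H | E) ≈ 0.0026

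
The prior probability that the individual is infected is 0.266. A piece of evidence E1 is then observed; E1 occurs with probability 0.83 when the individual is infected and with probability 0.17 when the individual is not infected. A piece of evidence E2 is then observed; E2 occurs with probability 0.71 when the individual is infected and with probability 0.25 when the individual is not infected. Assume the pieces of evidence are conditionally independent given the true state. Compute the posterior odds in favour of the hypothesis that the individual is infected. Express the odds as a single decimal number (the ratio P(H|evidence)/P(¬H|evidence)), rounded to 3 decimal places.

Prior odds = 0.266/(1−0.266) = 0.36240. In log-odds, ln(0.36240) = -1.0150.
Add log likelihood ratios: ln(4.8824) + ln(2.8400) = 2.6294.
Posterior log-odds = 1.6144, so posterior odds = exp(1.6144) = 5.0250.

Posterior odds ≈ 5.025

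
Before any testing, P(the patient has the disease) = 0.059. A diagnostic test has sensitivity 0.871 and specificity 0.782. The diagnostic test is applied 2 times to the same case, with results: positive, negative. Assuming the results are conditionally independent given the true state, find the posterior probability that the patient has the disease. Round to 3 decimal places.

Posterior P(H) ≈ 0.040

Let H be the event that the patient has the disease; start with P(H) = 0.059. P('positive'|H) = 0.871, P('positive'|¬H) = 0.218.
Update on result 1 ('positive'): P(H) ← 0.871·0.0590 / (0.871·0.0590 + 0.218·0.9410) = 0.051389/0.25653 = 0.2003.
Update on result 2 ('negative'): P(H) ← 0.129·0.2003 / (0.129·0.2003 + 0.782·0.7997) = 0.025842/0.65119 = 0.0397.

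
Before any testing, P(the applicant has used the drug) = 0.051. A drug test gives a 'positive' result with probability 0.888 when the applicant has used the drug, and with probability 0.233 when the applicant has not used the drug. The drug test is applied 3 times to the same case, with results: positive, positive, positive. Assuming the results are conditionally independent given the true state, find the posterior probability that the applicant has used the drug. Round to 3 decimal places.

With H the event that the applicant has used the drug, the joint likelihood of the observed sequence is P(data|H) = 0.888·0.888·0.888 = 0.70023 and P(data|¬H) = 0.233·0.233·0.233 = 0.012649.
Bayes: P(H|data) = 0.051·0.70023 / (0.051·0.70023 + 0.949·0.012649) = 0.035712/0.047716 = 0.7484.

Posterior P(H) ≈ 0.748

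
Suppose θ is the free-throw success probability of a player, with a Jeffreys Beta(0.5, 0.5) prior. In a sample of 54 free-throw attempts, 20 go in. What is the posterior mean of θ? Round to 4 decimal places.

Posterior mean ≈ 0.3727

The binomial likelihood is conjugate to the Beta prior: with 20 successes and 34 failures, the posterior is Beta(0.5+20, 0.5+34) = Beta(20.5, 34.5).
Posterior mean = α/(α+β) = 20.5/55 = 0.3727.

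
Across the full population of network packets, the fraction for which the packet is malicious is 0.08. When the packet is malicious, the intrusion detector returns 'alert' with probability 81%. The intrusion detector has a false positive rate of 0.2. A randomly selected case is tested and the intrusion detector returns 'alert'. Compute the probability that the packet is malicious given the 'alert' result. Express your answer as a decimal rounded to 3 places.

P(H | E) ≈ 0.260

Let H be the event that the packet is malicious. P(H) = 0.08, so P(¬H) = 0.92. With E the 'alert' result, P(E|H) = 0.81 and P(E|¬H) = 0.2.
P(E) = 0.81·0.08 + 0.2·0.92 = 0.064800 + 0.18400 = 0.24880.
By Bayes' theorem, P(H|E) = 0.064800 / 0.24880 = 0.260.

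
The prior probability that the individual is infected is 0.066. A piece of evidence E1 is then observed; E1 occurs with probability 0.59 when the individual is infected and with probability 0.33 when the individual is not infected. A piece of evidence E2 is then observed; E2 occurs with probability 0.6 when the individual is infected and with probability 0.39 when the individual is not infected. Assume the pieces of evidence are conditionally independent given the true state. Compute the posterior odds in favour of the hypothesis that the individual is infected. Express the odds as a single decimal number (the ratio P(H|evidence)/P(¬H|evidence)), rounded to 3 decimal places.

Prior odds = 0.066/(1−0.066) = 0.070664.
Likelihood ratio for E1 = 0.59/0.33 = 1.7879.
Likelihood ratio for E2 = 0.6/0.39 = 1.5385.
Posterior odds = prior odds × LR₁ × LR₂ = 0.19437.

Posterior odds ≈ 0.194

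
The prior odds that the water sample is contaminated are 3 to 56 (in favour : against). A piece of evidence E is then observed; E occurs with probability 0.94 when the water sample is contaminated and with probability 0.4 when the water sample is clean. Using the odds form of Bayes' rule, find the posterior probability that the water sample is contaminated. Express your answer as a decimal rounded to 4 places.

Posterior probability ≈ 0.1118

Prior odds = 3/56 = 0.053571.
Likelihood ratio for E = 0.94/0.4 = 2.3500.
Posterior odds = prior odds × LR = 0.12589.
Posterior probability = odds/(1+odds) = 0.12589/1.1259 = 0.1118.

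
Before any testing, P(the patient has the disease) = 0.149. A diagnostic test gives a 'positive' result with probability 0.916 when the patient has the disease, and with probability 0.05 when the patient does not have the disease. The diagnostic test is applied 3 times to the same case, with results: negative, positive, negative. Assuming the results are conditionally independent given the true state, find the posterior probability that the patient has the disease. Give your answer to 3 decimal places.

Posterior P(H) ≈ 0.024

Let H be the event that the patient has the disease; start with P(H) = 0.149. P('positive'|H) = 0.916, P('positive'|¬H) = 0.05.
Update on result 1 ('negative'): P(H) ← 0.084·0.1490 / (0.084·0.1490 + 0.95·0.8510) = 0.012516/0.82097 = 0.0152.
Update on result 2 ('positive'): P(H) ← 0.916·0.0152 / (0.916·0.0152 + 0.05·0.9848) = 0.013965/0.063203 = 0.2210.
Update on result 3 ('negative'): P(H) ← 0.084·0.2210 / (0.084·0.2210 + 0.95·0.7790) = 0.018560/0.75865 = 0.0245.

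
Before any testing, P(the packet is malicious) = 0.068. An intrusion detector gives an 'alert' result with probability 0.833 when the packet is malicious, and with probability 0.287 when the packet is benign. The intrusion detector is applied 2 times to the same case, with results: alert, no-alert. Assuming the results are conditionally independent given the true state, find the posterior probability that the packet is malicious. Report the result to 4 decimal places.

With H the event that the packet is malicious, the joint likelihood of the observed sequence is P(data|H) = 0.833·0.167 = 0.13911 and P(data|¬H) = 0.287·0.713 = 0.20463.
Bayes: P(H|data) = 0.068·0.13911 / (0.068·0.13911 + 0.932·0.20463) = 0.0094595/0.20018 = 0.0473.

Posterior P(H) ≈ 0.0473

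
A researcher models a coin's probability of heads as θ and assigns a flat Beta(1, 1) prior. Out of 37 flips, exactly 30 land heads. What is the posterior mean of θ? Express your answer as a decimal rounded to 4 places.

The binomial likelihood is conjugate to the Beta prior: with 30 successes and 7 failures, the posterior is Beta(1+30, 1+7) = Beta(31, 8).
E[θ | data] = 31/(31+8) = 0.7949.

Posterior mean ≈ 0.7949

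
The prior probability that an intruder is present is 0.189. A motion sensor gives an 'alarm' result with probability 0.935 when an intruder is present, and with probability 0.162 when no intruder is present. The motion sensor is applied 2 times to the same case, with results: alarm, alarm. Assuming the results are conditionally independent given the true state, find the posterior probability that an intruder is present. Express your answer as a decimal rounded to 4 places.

Posterior P(H) ≈ 0.8859

With H the event that an intruder is present, the joint likelihood of the observed sequence is P(data|H) = 0.935·0.935 = 0.87423 and P(data|¬H) = 0.162·0.162 = 0.026244.
Bayes: P(H|data) = 0.189·0.87423 / (0.189·0.87423 + 0.811·0.026244) = 0.16523/0.18651 = 0.8859.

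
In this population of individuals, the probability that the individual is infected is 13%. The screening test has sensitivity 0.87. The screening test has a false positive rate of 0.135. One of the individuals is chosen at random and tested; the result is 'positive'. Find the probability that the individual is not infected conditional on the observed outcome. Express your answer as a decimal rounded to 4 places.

Write H for 'the individual is infected'. Prior odds H:¬H = 0.13/0.87 = 0.14943. For the 'positive' outcome, the likelihood ratio is 0.87/0.135 = 6.4444.
Posterior odds = 0.14943 × 6.4444 = 0.96296, so P(H|E) = 0.96296/(1+0.96296) = 0.4906. Then P(¬H|E) = 1 − 0.4906 = 0.5094.

P(¬H | E) ≈ 0.5094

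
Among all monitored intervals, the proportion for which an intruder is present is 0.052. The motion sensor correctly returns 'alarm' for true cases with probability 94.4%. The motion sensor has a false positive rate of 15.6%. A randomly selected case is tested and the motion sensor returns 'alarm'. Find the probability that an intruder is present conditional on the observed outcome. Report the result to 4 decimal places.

P(H | E) ≈ 0.2492

Let H be the event that an intruder is present. P(H) = 0.052, so P(¬H) = 0.948. With E the 'alarm' result, P(E|H) = 0.944 and P(E|¬H) = 0.156.
P(E) = 0.944·0.052 + 0.156·0.948 = 0.049088 + 0.14789 = 0.19698.
By Bayes' theorem, P(H|E) = 0.049088 / 0.19698 = 0.2492.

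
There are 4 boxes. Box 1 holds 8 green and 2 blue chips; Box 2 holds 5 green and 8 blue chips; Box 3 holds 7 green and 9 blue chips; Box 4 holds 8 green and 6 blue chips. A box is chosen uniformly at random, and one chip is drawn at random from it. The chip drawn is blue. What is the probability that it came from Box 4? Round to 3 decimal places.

Posterior probability ≈ 0.237

P(blue|Box 1) = 0.2; P(blue|Box 2) = 0.6154; P(blue|Box 3) = 0.5625; P(blue|Box 4) = 0.4286.
Prior × likelihood for each source: 0.25·0.2=0.05000, 0.25·0.6154=0.1538, 0.25·0.5625=0.1406, 0.25·0.4286=0.1071. Summing gives P(blue) = 0.45161.
P(Box 4 | blue) = 0.1071 / 0.45161 = 0.237.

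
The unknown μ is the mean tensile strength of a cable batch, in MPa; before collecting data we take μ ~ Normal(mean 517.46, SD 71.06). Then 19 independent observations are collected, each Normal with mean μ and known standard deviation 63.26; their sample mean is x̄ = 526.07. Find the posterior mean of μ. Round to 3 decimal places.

With known σ, the Normal prior is conjugate. Weight on the data is w = (n/σ²)/(n/σ² + 1/τ₀²) = 0.00474783/(0.00474783+0.00019804) = 0.95996.
Posterior mean = w·x̄ + (1−w)·μ₀ = 0.95996·526.07 + 0.040041·517.46 = 525.725.

Posterior mean ≈ 525.725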